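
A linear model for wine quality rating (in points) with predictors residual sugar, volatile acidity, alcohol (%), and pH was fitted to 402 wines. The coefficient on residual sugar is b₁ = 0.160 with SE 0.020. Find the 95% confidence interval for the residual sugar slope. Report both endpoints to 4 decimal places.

df = n − k − 1 = 402 − 4 − 1 = 397.
t* = t_{0.025, 397} = 1.965957.
Margin = t* × SE = 1.965957 × 0.020 = 0.039319.
CI: 0.160 ± 0.039319 → (0.1207, 0.1993).
With 95% confidence, each one-unit increase in residual sugar is associated with a change of between 0.1207 and 0.1993 points in wine quality rating, holding the other predictors fixed.

(0.1207, 0.1993)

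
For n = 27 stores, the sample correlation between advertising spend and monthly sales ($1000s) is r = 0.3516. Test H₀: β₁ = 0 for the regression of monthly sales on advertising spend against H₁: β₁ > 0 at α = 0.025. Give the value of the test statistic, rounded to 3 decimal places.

t = 1.878

t = r·√(n − 2)/√(1 − r²) = 0.3516·√25/√0.876377 = 1.878.
df = n − 2 = 25.
One-sided p ≈ 0.0361, which is ≥ 0.025, so fail to reject H₀.
The data do not give significant evidence of a linear association between advertising spend and monthly sales.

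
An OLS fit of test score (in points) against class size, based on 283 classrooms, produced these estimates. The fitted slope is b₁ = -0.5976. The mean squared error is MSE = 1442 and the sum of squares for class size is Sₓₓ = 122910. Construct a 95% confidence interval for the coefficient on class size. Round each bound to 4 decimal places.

SE(b₁) = √(MSE/Sₓₓ) = √(1442/122910) = 0.108315.
df = n − 2 = 281.
t* = t_{0.025, 281} = 1.968442.
Margin = t* × SE = 1.968442 × 0.108315 = 0.213212.
CI: -0.5976 ± 0.213212 → (-0.8108, -0.3844).
With 95% confidence, each one-unit increase in class size is associated with a change of between -0.8108 and -0.3844 points in test score.

(-0.8108, -0.3844)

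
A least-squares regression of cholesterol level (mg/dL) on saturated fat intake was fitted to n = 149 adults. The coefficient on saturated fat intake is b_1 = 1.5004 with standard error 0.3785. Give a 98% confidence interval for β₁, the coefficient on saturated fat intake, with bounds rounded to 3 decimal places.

df = n − 2 = 149 − 2 = 147.
t* = t_{0.01, 147} = 2.351983.
Margin = t* × SE = 2.351983 × 0.3785 = 0.89023.
CI: 1.5004 ± 0.89023 → (0.610, 2.391).
With 98% confidence, each one-unit increase in saturated fat intake is associated with a change of between 0.610 and 2.391 mg/dL in cholesterol level.

(0.610, 2.391)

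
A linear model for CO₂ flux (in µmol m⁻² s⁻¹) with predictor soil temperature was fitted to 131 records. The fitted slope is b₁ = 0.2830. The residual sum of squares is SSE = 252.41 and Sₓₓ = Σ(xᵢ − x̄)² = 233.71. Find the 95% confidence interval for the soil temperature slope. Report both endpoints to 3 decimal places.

MSE = SSE/(n − 2) = 252.41/129 = 1.95667.
SE(b₁) = √(MSE/Sₓₓ) = √(1.95667/233.71) = 0.0914997.
df = n − 2 = 129.
t* = t_{0.025, 129} = 1.978524.
Margin = t* × SE = 1.978524 × 0.0914997 = 0.18103.
CI: 0.2830 ± 0.18103 → (0.102, 0.464).
With 95% confidence, each one-unit increase in soil temperature is associated with a change of between 0.102 and 0.464 µmol m⁻² s⁻¹ in CO₂ flux.

(0.102, 0.464)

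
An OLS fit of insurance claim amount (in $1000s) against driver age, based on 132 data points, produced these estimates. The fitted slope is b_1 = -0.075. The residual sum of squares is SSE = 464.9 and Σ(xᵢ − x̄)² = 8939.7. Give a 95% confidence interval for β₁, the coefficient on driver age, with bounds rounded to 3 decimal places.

MSE = SSE/(n − 2) = 464.9/130 = 3.57615.
SE(b_1) = √(MSE/Sₓₓ) = √(3.57615/8939.7) = 0.0200008.
df = n − 2 = 130.
t* = t_{0.025, 130} = 1.97838.
Margin = t* × SE = 1.97838 × 0.0200008 = 0.03957.
CI: -0.075 ± 0.03957 → (-0.115, -0.035).
With 95% confidence, each one-unit increase in driver age is associated with a change of between -0.115 and -0.035 $1000s in insurance claim amount.

(-0.115, -0.035)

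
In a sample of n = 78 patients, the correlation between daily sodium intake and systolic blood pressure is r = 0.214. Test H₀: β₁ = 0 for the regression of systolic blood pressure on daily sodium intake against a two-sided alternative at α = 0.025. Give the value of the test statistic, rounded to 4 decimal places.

t = 1.9099

t = r·√(n − 2)/√(1 − r²) = 0.214·√76/√0.954204 = 1.9099.
df = n − 2 = 76.
Two-sided p ≈ 0.0599, which is ≥ 0.025, so fail to reject H₀.
The data do not give significant evidence of a linear association between daily sodium intake and systolic blood pressure.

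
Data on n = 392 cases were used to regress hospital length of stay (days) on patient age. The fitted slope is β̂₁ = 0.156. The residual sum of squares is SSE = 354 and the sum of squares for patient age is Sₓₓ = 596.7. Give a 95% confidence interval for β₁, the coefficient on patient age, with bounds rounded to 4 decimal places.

(0.0793, 0.2327)

MSE = SSE/(n − 2) = 354/390 = 0.907692.
SE(β̂₁) = √(MSE/Sₓₓ) = √(0.907692/596.7) = 0.0390024.
df = n − 2 = 390.
t* = t_{0.025, 390} = 1.966065.
Margin = t* × SE = 1.966065 × 0.0390024 = 0.076681.
CI: 0.156 ± 0.076681 → (0.0793, 0.2327).
With 95% confidence, each one-unit increase in patient age is associated with a change of between 0.0793 and 0.2327 days in hospital length of stay.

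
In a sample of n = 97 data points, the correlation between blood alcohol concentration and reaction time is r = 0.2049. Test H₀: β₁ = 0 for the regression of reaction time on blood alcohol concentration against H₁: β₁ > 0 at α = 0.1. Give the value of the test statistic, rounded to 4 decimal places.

t = r·√(n − 2)/√(1 − r²) = 0.2049·√95/√0.958016 = 2.0404.
df = n − 2 = 95.
One-sided p ≈ 0.0220, which is < 0.1, so reject H₀.
There is evidence of a linear association between blood alcohol concentration and reaction time.

t = 2.0404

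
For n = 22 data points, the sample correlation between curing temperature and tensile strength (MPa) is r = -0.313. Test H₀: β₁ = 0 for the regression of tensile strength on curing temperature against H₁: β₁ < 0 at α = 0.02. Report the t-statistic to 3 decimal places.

t = -1.474

t = r·√(n − 2)/√(1 − r²) = -0.313·√20/√0.902031 = -1.474.
df = n − 2 = 20.
One-sided p ≈ 0.0780, which is ≥ 0.02, so fail to reject H₀.
The data do not give significant evidence of a linear association between curing temperature and tensile strength.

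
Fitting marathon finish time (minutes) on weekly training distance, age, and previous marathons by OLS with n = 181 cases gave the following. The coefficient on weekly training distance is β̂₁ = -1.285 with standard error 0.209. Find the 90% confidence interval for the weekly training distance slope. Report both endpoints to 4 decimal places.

df = n − k − 1 = 181 − 3 − 1 = 177.
t* = t_{0.05, 177} = 1.653508.
Margin = t* × SE = 1.653508 × 0.209 = 0.345583.
CI: -1.285 ± 0.345583 → (-1.6306, -0.9394).
With 90% confidence, each one-unit increase in weekly training distance is associated with a change of between -1.6306 and -0.9394 minutes in marathon finish time, holding the other predictors fixed.

(-1.6306, -0.9394)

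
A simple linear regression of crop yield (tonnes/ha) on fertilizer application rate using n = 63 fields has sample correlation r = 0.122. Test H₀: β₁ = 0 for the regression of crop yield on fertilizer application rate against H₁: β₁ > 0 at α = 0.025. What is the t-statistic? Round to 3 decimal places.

t = r·√(n − 2)/√(1 − r²) = 0.122·√61/√0.985116 = 0.960.
df = n − 2 = 61.
One-sided p ≈ 0.1704, which is ≥ 0.025, so fail to reject H₀.
The data do not give significant evidence of a linear association between fertilizer application rate and crop yield.

t = 0.960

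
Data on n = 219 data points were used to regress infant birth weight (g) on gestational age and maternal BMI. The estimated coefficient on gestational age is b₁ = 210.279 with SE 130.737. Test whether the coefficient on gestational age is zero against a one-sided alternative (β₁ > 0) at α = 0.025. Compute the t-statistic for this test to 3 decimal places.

H₀: β₁ = 0 vs H₁: β₁ > 0.
t = (b₁ − β₁⁰)/SE = 210.279 / 130.737 = 1.608.
df = n − k − 1 = 219 − 2 − 1 = 216.
One-sided p ≈ 0.0546, which is ≥ 0.025, so fail to reject H₀.
The data do not give significant evidence that the true slope on gestational age is positive, holding the other predictors fixed.

t = 1.608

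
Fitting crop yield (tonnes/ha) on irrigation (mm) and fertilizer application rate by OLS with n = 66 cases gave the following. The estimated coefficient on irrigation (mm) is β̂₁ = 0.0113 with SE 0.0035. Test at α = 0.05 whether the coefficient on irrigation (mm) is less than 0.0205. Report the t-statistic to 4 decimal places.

t = -2.6286

H₀: β₁ = 0.0205 vs H₁: β₁ < 0.0205.
t = (β̂₁ − β₁⁰)/SE = (0.0113 − 0.0205) / 0.0035 = -2.6286.
df = n − k − 1 = 66 − 2 − 1 = 63.
One-sided p ≈ 0.0054, which is < 0.05, so reject H₀.
There is evidence that the true slope on irrigation (mm) is below 0.0205 tonnes/ha per unit, holding the other predictors fixed.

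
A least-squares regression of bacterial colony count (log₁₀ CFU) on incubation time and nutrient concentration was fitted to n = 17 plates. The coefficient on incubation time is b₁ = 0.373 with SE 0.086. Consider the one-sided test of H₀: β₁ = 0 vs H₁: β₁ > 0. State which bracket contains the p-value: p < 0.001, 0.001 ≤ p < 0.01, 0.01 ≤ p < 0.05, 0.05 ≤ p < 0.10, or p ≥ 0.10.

t = 0.373 / 0.086 = 4.337.
df = n − k − 1 = 17 − 2 − 1 = 14.
One-sided p = P(T_{14} > t) ≈ 0.0003.
So p < 0.001.

p < 0.001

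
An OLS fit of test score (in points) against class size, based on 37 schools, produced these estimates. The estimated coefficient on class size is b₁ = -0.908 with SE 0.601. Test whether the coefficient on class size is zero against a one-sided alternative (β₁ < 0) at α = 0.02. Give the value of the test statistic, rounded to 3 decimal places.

H₀: β₁ = 0 vs H₁: β₁ < 0.
t = (b₁ − β₁⁰)/SE = -0.908 / 0.601 = -1.511.
df = n − 2 = 37 − 2 = 35.
One-sided p ≈ 0.0699, which is ≥ 0.02, so fail to reject H₀.
The data do not give significant evidence that the true slope on class size is negative.

t = -1.511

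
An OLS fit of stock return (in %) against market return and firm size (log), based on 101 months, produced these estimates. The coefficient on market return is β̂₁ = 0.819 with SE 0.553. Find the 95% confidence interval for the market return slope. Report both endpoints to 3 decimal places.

(-0.278, 1.916)

df = n − k − 1 = 101 − 2 − 1 = 98.
t* = t_{0.025, 98} = 1.984467.
Margin = t* × SE = 1.984467 × 0.553 = 1.09741.
CI: 0.819 ± 1.09741 → (-0.278, 1.916).
With 95% confidence, each one-unit increase in market return is associated with a change of between -0.278 and 1.916 % in stock return, holding the other predictors fixed.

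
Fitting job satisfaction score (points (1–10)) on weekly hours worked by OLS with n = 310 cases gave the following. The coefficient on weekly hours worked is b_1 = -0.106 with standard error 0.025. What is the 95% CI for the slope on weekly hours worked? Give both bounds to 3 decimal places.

(-0.155, -0.057)

df = n − 2 = 310 − 2 = 308.
t* = t_{0.025, 308} = 1.967696.
Margin = t* × SE = 1.967696 × 0.025 = 0.04919.
CI: -0.106 ± 0.04919 → (-0.155, -0.057).
With 95% confidence, each one-unit increase in weekly hours worked is associated with a change of between -0.155 and -0.057 points (1–10) in job satisfaction score.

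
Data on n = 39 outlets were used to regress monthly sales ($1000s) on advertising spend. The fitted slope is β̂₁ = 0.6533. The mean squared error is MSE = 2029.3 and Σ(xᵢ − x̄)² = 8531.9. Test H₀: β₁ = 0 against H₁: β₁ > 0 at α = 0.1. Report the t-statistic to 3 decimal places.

t = 1.340

SE(β̂₁) = √(MSE/Sₓₓ) = √(2029.3/8531.9) = 0.487697.
t = 0.6533 / 0.487697 = 1.340.
df = n − 2 = 37.
One-sided p ≈ 0.0943, which is < 0.1, so reject H₀.
There is evidence that the true slope on advertising spend is positive.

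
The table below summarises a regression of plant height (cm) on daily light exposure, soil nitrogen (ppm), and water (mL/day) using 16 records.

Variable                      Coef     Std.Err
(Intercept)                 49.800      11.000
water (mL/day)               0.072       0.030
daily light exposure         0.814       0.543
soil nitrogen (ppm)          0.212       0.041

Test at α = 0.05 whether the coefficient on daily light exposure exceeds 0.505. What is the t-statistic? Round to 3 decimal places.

Read off: b = 0.814, SE = 0.543 for daily light exposure.
H₀: β₁ = 0.505 vs H₁: β₁ > 0.505.
t = (0.814 − 0.505) / 0.543 = 0.569.
df = n − k − 1 = 16 − 3 − 1 = 12.
One-sided p ≈ 0.2899, which is ≥ 0.05, so fail to reject H₀.
The data do not give significant evidence that the true slope on daily light exposure exceeds 0.505 cm per unit, holding the other predictors fixed.

t = 0.569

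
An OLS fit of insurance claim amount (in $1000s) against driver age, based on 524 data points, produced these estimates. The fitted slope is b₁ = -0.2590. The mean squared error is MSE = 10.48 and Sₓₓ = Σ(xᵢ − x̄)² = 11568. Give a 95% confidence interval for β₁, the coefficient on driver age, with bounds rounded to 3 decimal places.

SE(b₁) = √(MSE/Sₓₓ) = √(10.48/11568) = 0.030099.
df = n − 2 = 522.
t* = t_{0.025, 522} = 1.964519.
Margin = t* × SE = 1.964519 × 0.030099 = 0.05913.
CI: -0.2590 ± 0.05913 → (-0.318, -0.200).
With 95% confidence, each one-unit increase in driver age is associated with a change of between -0.318 and -0.200 $1000s in insurance claim amount.

(-0.318, -0.200)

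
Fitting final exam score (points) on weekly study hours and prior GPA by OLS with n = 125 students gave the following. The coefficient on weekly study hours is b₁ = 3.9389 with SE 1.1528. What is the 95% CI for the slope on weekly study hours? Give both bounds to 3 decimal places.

(1.657, 6.221)

df = n − k − 1 = 125 − 2 − 1 = 122.
t* = t_{0.025, 122} = 1.9796.
Margin = t* × SE = 1.9796 × 1.1528 = 2.28208.
CI: 3.9389 ± 2.28208 → (1.657, 6.221).
With 95% confidence, each one-unit increase in weekly study hours is associated with a change of between 1.657 and 6.221 points in final exam score, holding the other predictors fixed.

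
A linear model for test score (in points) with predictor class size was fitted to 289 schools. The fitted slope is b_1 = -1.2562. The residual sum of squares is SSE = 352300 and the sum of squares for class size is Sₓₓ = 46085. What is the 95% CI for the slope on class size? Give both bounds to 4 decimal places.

MSE = SSE/(n − 2) = 352300/287 = 1227.53.
SE(b_1) = √(MSE/Sₓₓ) = √(1227.53/46085) = 0.163206.
df = n − 2 = 287.
t* = t_{0.025, 287} = 1.968264.
Margin = t* × SE = 1.968264 × 0.163206 = 0.321232.
CI: -1.2562 ± 0.321232 → (-1.5774, -0.9350).
With 95% confidence, each one-unit increase in class size is associated with a change of between -1.5774 and -0.9350 points in test score.

(-1.5774, -0.9350)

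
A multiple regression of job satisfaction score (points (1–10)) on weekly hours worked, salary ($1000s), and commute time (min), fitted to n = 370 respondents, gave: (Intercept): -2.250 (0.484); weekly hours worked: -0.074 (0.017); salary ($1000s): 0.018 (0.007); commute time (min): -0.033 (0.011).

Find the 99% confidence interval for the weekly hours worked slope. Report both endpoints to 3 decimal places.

(-0.118, -0.030)

Read off: b = -0.074, SE = 0.017 for weekly hours worked.
df = n − k − 1 = 370 − 3 − 1 = 366.
t* = t_{0.005, 366} = 2.589329.
Margin = t* × SE = 2.589329 × 0.017 = 0.04402.
CI: -0.074 ± 0.04402 → (-0.118, -0.030).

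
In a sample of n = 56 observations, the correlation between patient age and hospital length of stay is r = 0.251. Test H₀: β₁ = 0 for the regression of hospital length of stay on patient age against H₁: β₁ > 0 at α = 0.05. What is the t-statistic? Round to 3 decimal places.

t = 1.905

t = r·√(n − 2)/√(1 − r²) = 0.251·√54/√0.936999 = 1.905.
df = n − 2 = 54.
One-sided p ≈ 0.0310, which is < 0.05, so reject H₀.
There is evidence of a linear association between patient age and hospital length of stay.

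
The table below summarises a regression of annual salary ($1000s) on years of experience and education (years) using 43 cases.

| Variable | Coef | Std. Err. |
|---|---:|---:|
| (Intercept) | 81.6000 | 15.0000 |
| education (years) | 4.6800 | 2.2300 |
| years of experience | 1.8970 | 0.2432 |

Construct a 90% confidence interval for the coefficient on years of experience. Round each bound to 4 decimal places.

Read off: b = 1.8970, SE = 0.2432 for years of experience.
df = n − k − 1 = 43 − 2 − 1 = 40.
t* = t_{0.05, 40} = 1.683851.
Margin = t* × SE = 1.683851 × 0.2432 = 0.409513.
CI: 1.8970 ± 0.409513 → (1.4875, 2.3065).

(1.4875, 2.3065)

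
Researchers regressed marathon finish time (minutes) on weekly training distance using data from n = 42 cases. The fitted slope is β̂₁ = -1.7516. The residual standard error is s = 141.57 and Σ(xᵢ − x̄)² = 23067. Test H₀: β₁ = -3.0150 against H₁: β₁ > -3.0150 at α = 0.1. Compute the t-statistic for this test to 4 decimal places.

t = 1.3554

SE(β̂₁) = s/√Sₓₓ = 141.57/√23067 = 0.932128.
t = (-1.7516 − (-3.0150)) / 0.932128 = 1.3554.
df = n − 2 = 40.
One-sided p ≈ 0.0914, which is < 0.1, so reject H₀.
There is evidence that the true slope on weekly training distance exceeds -3.0150 minutes per unit.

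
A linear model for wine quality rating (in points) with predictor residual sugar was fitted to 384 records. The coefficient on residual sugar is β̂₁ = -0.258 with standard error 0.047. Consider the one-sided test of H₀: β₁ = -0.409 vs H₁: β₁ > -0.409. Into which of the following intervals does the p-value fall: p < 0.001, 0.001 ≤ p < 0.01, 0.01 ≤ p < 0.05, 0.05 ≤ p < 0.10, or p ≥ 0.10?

t = (-0.258 − (-0.409)) / 0.047 = 3.213.
df = n − 2 = 384 − 2 = 382.
One-sided p = P(T_{382} > t) ≈ 0.0007.
So p < 0.001.

p < 0.001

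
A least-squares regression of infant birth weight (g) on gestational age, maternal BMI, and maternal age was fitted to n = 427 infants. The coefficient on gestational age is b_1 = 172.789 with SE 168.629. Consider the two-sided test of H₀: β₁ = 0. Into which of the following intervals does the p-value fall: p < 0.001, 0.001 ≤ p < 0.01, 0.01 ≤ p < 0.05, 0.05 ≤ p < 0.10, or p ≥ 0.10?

t = 172.789 / 168.629 = 1.025.
df = n − k − 1 = 427 − 3 − 1 = 423.
Two-sided p = 2·P(T_{423} > |t|) ≈ 0.3061.
So p ≥ 0.10.

p ≥ 0.10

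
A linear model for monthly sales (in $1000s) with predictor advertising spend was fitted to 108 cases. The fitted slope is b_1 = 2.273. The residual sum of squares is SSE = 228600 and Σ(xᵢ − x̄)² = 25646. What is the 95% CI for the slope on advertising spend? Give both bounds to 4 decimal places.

(1.6981, 2.8479)

MSE = SSE/(n − 2) = 228600/106 = 2156.6.
SE(b_1) = √(MSE/Sₓₓ) = √(2156.6/25646) = 0.289985.
df = n − 2 = 106.
t* = t_{0.025, 106} = 1.982597.
Margin = t* × SE = 1.982597 × 0.289985 = 0.574923.
CI: 2.273 ± 0.574923 → (1.6981, 2.8479).
With 95% confidence, each one-unit increase in advertising spend is associated with a change of between 1.6981 and 2.8479 $1000s in monthly sales.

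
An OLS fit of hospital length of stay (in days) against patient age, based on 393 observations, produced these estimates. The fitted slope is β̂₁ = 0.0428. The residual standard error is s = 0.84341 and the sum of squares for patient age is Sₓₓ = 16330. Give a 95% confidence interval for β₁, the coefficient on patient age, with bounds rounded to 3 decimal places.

SE(β̂₁) = s/√Sₓₓ = 0.84341/√16330 = 0.00660003.
df = n − 2 = 391.
t* = t_{0.025, 391} = 1.96605.
Margin = t* × SE = 1.96605 × 0.00660003 = 0.01298.
CI: 0.0428 ± 0.01298 → (0.030, 0.056).
With 95% confidence, each one-unit increase in patient age is associated with a change of between 0.030 and 0.056 days in hospital length of stay.

(0.030, 0.056)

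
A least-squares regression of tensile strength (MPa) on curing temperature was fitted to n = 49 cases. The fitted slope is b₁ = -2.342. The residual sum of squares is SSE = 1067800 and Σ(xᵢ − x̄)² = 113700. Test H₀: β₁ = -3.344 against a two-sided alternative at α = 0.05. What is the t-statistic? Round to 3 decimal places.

t = 2.242

MSE = SSE/(n − 2) = 1067800/47 = 22719.1.
SE(b₁) = √(MSE/Sₓₓ) = √(22719.1/113700) = 0.447009.
t = (-2.342 − (-3.344)) / 0.447009 = 2.242.
df = n − 2 = 47.
Two-sided p ≈ 0.0297, which is < 0.05, so reject H₀.
There is evidence that the true slope on curing temperature differs from -3.344 MPa per unit.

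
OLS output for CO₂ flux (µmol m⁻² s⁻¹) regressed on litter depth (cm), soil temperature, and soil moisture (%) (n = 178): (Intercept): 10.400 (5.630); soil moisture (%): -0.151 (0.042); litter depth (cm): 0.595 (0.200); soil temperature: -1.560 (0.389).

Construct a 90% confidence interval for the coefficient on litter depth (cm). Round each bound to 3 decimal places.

Read off: b = 0.595, SE = 0.200 for litter depth (cm).
df = n − k − 1 = 178 − 3 − 1 = 174.
t* = t_{0.05, 174} = 1.653658.
Margin = t* × SE = 1.653658 × 0.200 = 0.33073.
CI: 0.595 ± 0.33073 → (0.264, 0.926).

(0.264, 0.926)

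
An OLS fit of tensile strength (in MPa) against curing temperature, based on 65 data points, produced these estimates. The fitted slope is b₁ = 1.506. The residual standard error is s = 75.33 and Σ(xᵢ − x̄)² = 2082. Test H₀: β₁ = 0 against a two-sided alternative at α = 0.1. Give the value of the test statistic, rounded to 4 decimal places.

SE(b₁) = s/√Sₓₓ = 75.33/√2082 = 1.65093.
t = 1.506 / 1.65093 = 0.9122.
df = n − 2 = 63.
Two-sided p ≈ 0.3651, which is ≥ 0.1, so fail to reject H₀.
The data do not give significant evidence of an association between curing temperature and tensile strength.

t = 0.9122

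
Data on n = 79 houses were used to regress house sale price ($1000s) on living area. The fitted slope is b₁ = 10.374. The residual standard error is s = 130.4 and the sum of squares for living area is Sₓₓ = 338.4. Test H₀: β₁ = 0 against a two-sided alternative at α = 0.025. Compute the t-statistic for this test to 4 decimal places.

t = 1.4635

SE(b₁) = s/√Sₓₓ = 130.4/√338.4 = 7.08863.
t = 10.374 / 7.08863 = 1.4635.
df = n − 2 = 77.
Two-sided p ≈ 0.1474, which is ≥ 0.025, so fail to reject H₀.
The data do not give significant evidence of an association between living area and house sale price.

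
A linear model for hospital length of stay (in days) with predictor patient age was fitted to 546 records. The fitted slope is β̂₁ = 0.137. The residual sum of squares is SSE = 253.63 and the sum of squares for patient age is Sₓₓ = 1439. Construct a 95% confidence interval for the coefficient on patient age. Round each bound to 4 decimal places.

(0.1016, 0.1724)

MSE = SSE/(n − 2) = 253.63/544 = 0.466232.
SE(β̂₁) = √(MSE/Sₓₓ) = √(0.466232/1439) = 0.0179999.
df = n − 2 = 544.
t* = t_{0.025, 544} = 1.964334.
Margin = t* × SE = 1.964334 × 0.0179999 = 0.035358.
CI: 0.137 ± 0.035358 → (0.1016, 0.1724).
With 95% confidence, each one-unit increase in patient age is associated with a change of between 0.1016 and 0.1724 days in hospital length of stay.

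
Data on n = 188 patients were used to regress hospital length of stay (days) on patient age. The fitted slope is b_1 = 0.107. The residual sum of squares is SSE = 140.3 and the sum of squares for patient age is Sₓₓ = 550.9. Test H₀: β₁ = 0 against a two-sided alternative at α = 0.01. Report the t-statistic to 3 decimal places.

MSE = SSE/(n − 2) = 140.3/186 = 0.754301.
SE(b_1) = √(MSE/Sₓₓ) = √(0.754301/550.9) = 0.0370029.
t = 0.107 / 0.0370029 = 2.892.
df = n − 2 = 186.
Two-sided p ≈ 0.0043, which is < 0.01, so reject H₀.
There is evidence that patient age is associated with hospital length of stay.

t = 2.892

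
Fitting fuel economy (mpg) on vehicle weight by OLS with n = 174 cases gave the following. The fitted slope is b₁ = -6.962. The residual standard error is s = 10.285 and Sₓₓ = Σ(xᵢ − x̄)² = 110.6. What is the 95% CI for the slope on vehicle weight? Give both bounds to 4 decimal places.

(-8.8924, -5.0316)

SE(b₁) = s/√Sₓₓ = 10.285/√110.6 = 0.977973.
df = n − 2 = 172.
t* = t_{0.025, 172} = 1.973852.
Margin = t* × SE = 1.973852 × 0.977973 = 1.930374.
CI: -6.962 ± 1.930374 → (-8.8924, -5.0316).
With 95% confidence, each one-unit increase in vehicle weight is associated with a change of between -8.8924 and -5.0316 mpg in fuel economy.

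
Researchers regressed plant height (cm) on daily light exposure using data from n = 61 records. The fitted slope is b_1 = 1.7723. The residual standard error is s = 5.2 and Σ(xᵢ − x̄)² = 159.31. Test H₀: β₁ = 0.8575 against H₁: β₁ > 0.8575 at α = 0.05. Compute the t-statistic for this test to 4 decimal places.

t = 2.2205

SE(b_1) = s/√Sₓₓ = 5.2/√159.31 = 0.411985.
t = (1.7723 − 0.8575) / 0.411985 = 2.2205.
df = n − 2 = 59.
One-sided p ≈ 0.0151, which is < 0.05, so reject H₀.
There is evidence that the true slope on daily light exposure exceeds 0.8575 cm per unit.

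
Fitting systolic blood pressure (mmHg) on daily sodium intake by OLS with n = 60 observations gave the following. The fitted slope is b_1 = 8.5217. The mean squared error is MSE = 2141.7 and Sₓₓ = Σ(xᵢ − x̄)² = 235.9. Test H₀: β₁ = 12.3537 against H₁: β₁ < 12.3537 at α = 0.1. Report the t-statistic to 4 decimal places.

SE(b_1) = √(MSE/Sₓₓ) = √(2141.7/235.9) = 3.01311.
t = (8.5217 − 12.3537) / 3.01311 = -1.2718.
df = n − 2 = 58.
One-sided p ≈ 0.1043, which is ≥ 0.1, so fail to reject H₀.
The data do not give significant evidence that the true slope on daily sodium intake is below 12.3537 mmHg per unit.

t = -1.2718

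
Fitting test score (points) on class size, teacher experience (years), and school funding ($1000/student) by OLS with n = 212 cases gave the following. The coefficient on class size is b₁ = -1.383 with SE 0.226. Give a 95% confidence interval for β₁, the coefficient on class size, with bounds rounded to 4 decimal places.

(-1.8285, -0.9375)

df = n − k − 1 = 212 − 3 − 1 = 208.
t* = t_{0.025, 208} = 1.971435.
Margin = t* × SE = 1.971435 × 0.226 = 0.445544.
CI: -1.383 ± 0.445544 → (-1.8285, -0.9375).
With 95% confidence, each one-unit increase in class size is associated with a change of between -1.8285 and -0.9375 points in test score, holding the other predictors fixed.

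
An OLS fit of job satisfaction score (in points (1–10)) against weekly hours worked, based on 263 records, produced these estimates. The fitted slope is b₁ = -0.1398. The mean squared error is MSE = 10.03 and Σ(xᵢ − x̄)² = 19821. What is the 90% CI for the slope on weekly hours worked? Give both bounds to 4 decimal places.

SE(b₁) = √(MSE/Sₓₓ) = √(10.03/19821) = 0.0224951.
df = n − 2 = 261.
t* = t_{0.05, 261} = 1.650713.
Margin = t* × SE = 1.650713 × 0.0224951 = 0.037133.
CI: -0.1398 ± 0.037133 → (-0.1769, -0.1027).
With 90% confidence, each one-unit increase in weekly hours worked is associated with a change of between -0.1769 and -0.1027 points (1–10) in job satisfaction score.

(-0.1769, -0.1027)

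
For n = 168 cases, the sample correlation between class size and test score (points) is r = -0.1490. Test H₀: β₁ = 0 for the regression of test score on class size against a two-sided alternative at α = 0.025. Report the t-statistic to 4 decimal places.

t = r·√(n − 2)/√(1 − r²) = -0.1490·√166/√0.977799 = -1.9414.
df = n − 2 = 166.
Two-sided p ≈ 0.0539, which is ≥ 0.025, so fail to reject H₀.
The data do not give significant evidence of a linear association between class size and test score.

t = -1.9414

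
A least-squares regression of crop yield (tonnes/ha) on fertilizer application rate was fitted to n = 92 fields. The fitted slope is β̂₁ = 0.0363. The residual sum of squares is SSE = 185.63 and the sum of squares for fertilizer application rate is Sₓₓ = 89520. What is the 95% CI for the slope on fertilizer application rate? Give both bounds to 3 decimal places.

(0.027, 0.046)

MSE = SSE/(n − 2) = 185.63/90 = 2.06256.
SE(β̂₁) = √(MSE/Sₓₓ) = √(2.06256/89520) = 0.00480002.
df = n − 2 = 90.
t* = t_{0.025, 90} = 1.986675.
Margin = t* × SE = 1.986675 × 0.00480002 = 0.00954.
CI: 0.0363 ± 0.00954 → (0.027, 0.046).
With 95% confidence, each one-unit increase in fertilizer application rate is associated with a change of between 0.027 and 0.046 tonnes/ha in crop yield.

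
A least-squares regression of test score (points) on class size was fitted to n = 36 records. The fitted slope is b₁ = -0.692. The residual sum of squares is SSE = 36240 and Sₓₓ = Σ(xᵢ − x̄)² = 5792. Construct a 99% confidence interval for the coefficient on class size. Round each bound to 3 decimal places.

(-1.862, 0.478)

MSE = SSE/(n − 2) = 36240/34 = 1065.88.
SE(b₁) = √(MSE/Sₓₓ) = √(1065.88/5792) = 0.428983.
df = n − 2 = 34.
t* = t_{0.005, 34} = 2.728394.
Margin = t* × SE = 2.728394 × 0.428983 = 1.17044.
CI: -0.692 ± 1.17044 → (-1.862, 0.478).
With 99% confidence, each one-unit increase in class size is associated with a change of between -1.862 and 0.478 points in test score.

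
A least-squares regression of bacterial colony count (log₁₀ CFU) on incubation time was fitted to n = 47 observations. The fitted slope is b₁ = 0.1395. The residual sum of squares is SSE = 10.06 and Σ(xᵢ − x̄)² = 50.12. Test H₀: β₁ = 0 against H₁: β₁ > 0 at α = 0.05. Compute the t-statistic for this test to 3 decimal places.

t = 2.089

MSE = SSE/(n − 2) = 10.06/45 = 0.223556.
SE(b₁) = √(MSE/Sₓₓ) = √(0.223556/50.12) = 0.0667863.
t = 0.1395 / 0.0667863 = 2.089.
df = n − 2 = 45.
One-sided p ≈ 0.0212, which is < 0.05, so reject H₀.
There is evidence that the true slope on incubation time is positive.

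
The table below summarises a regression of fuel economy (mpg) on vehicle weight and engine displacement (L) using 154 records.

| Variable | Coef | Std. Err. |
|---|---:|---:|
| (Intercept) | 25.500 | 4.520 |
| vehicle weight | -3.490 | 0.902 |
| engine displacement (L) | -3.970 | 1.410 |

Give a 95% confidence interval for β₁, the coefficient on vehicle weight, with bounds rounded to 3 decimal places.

Read off: b = -3.490, SE = 0.902 for vehicle weight.
df = n − k − 1 = 154 − 2 − 1 = 151.
t* = t_{0.025, 151} = 1.975799.
Margin = t* × SE = 1.975799 × 0.902 = 1.78217.
CI: -3.490 ± 1.78217 → (-5.272, -1.708).

(-5.272, -1.708)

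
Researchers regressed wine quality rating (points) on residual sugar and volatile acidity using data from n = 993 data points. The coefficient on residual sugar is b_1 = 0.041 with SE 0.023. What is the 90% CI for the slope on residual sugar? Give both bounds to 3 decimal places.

(0.003, 0.079)

df = n − k − 1 = 993 − 2 − 1 = 990.
t* = t_{0.05, 990} = 1.646394.
Margin = t* × SE = 1.646394 × 0.023 = 0.03787.
CI: 0.041 ± 0.03787 → (0.003, 0.079).
With 90% confidence, each one-unit increase in residual sugar is associated with a change of between 0.003 and 0.079 points in wine quality rating, holding the other predictors fixed.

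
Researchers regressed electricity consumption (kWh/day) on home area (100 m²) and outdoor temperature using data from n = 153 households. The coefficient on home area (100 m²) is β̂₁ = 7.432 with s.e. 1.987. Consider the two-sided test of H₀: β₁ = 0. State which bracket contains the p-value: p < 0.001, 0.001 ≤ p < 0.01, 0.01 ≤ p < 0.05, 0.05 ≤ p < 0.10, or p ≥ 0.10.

p < 0.001

t = 7.432 / 1.987 = 3.740.
df = n − k − 1 = 153 − 2 − 1 = 150.
Two-sided p = 2·P(T_{150} > |t|) ≈ 0.0003.
So p < 0.001.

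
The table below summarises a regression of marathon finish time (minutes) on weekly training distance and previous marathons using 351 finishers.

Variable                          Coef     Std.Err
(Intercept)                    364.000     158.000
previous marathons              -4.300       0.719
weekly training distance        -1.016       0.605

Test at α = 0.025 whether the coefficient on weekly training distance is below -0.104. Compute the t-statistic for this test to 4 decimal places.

Read off: b = -1.016, SE = 0.605 for weekly training distance.
H₀: β₁ = -0.104 vs H₁: β₁ < -0.104.
t = (-1.016 − (-0.104)) / 0.605 = -1.5074.
df = n − k − 1 = 351 − 2 − 1 = 348.
One-sided p ≈ 0.0663, which is ≥ 0.025, so fail to reject H₀.
The data do not give significant evidence that the true slope on weekly training distance is below -0.104 minutes per unit, holding the other predictors fixed.

t = -1.5074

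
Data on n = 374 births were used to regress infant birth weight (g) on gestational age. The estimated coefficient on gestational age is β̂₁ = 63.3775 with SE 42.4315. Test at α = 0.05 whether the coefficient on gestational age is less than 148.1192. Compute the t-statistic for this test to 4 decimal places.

H₀: β₁ = 148.1192 vs H₁: β₁ < 148.1192.
t = (β̂₁ − β₁⁰)/SE = (63.3775 − 148.1192) / 42.4315 = -1.9971.
df = n − 2 = 374 − 2 = 372.
One-sided p ≈ 0.0233, which is < 0.05, so reject H₀.
There is evidence that the true slope on gestational age is below 148.1192 g per unit.

t = -1.9971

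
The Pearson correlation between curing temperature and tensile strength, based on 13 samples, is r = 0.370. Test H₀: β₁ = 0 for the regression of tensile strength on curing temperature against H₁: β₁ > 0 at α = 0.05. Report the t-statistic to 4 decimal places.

t = 1.3209

t = r·√(n − 2)/√(1 − r²) = 0.370·√11/√0.8631 = 1.3209.
df = n − 2 = 11.
One-sided p ≈ 0.1067, which is ≥ 0.05, so fail to reject H₀.
The data do not give significant evidence of a linear association between curing temperature and tensile strength.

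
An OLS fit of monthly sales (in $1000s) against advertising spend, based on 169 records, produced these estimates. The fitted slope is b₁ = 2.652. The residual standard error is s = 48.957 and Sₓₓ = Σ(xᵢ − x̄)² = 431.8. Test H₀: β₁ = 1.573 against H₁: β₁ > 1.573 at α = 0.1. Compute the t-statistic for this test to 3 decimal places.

t = 0.458

SE(b₁) = s/√Sₓₓ = 48.957/√431.8 = 2.35599.
t = (2.652 − 1.573) / 2.35599 = 0.458.
df = n − 2 = 167.
One-sided p ≈ 0.3238, which is ≥ 0.1, so fail to reject H₀.
The data do not give significant evidence that the true slope on advertising spend exceeds 1.573 $1000s per unit.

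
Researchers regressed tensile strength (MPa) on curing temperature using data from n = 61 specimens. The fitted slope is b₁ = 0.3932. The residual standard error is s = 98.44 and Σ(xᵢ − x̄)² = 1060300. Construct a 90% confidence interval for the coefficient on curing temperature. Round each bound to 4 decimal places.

SE(b₁) = s/√Sₓₓ = 98.44/√1060300 = 0.0955999.
df = n − 2 = 59.
t* = t_{0.05, 59} = 1.671093.
Margin = t* × SE = 1.671093 × 0.0955999 = 0.159756.
CI: 0.3932 ± 0.159756 → (0.2334, 0.5530).
With 90% confidence, each one-unit increase in curing temperature is associated with a change of between 0.2334 and 0.5530 MPa in tensile strength.

(0.2334, 0.5530)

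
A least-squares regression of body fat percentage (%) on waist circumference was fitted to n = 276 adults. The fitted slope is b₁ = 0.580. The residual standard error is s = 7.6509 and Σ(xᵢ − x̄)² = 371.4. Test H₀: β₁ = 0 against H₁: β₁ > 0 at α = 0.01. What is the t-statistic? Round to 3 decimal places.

t = 1.461

SE(b₁) = s/√Sₓₓ = 7.6509/√371.4 = 0.397001.
t = 0.580 / 0.397001 = 1.461.
df = n − 2 = 274.
One-sided p ≈ 0.0726, which is ≥ 0.01, so fail to reject H₀.
The data do not give significant evidence that the true slope on waist circumference is positive.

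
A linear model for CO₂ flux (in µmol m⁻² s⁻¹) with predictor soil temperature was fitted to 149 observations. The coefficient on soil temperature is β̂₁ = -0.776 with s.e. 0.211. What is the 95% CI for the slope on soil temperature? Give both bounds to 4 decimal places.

(-1.1930, -0.3590)

df = n − 2 = 149 − 2 = 147.
t* = t_{0.025, 147} = 1.976233.
Margin = t* × SE = 1.976233 × 0.211 = 0.416985.
CI: -0.776 ± 0.416985 → (-1.1930, -0.3590).
With 95% confidence, each one-unit increase in soil temperature is associated with a change of between -1.1930 and -0.3590 µmol m⁻² s⁻¹ in CO₂ flux.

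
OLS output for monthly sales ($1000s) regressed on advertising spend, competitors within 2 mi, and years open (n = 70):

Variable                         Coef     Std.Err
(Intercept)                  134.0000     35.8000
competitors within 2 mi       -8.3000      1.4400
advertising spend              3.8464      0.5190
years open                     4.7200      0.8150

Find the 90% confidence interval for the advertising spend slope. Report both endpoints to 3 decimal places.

(2.981, 4.712)

Read off: b = 3.8464, SE = 0.5190 for advertising spend.
df = n − k − 1 = 70 − 3 − 1 = 66.
t* = t_{0.05, 66} = 1.668271.
Margin = t* × SE = 1.668271 × 0.5190 = 0.86583.
CI: 3.8464 ± 0.86583 → (2.981, 4.712).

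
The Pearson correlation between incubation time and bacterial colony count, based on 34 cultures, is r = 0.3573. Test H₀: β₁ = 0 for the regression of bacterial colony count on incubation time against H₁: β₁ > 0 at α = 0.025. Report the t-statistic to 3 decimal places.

t = 2.164

t = r·√(n − 2)/√(1 − r²) = 0.3573·√32/√0.872337 = 2.164.
df = n − 2 = 32.
One-sided p ≈ 0.0190, which is < 0.025, so reject H₀.
There is evidence of a linear association between incubation time and bacterial colony count.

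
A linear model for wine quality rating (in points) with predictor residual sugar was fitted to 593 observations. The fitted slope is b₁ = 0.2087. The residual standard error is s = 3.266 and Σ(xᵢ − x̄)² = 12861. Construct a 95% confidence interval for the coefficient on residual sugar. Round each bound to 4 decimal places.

SE(b₁) = s/√Sₓₓ = 3.266/√12861 = 0.0287991.
df = n − 2 = 591.
t* = t_{0.025, 591} = 1.963986.
Margin = t* × SE = 1.963986 × 0.0287991 = 0.056561.
CI: 0.2087 ± 0.056561 → (0.1521, 0.2653).
With 95% confidence, each one-unit increase in residual sugar is associated with a change of between 0.1521 and 0.2653 points in wine quality rating.

(0.1521, 0.2653)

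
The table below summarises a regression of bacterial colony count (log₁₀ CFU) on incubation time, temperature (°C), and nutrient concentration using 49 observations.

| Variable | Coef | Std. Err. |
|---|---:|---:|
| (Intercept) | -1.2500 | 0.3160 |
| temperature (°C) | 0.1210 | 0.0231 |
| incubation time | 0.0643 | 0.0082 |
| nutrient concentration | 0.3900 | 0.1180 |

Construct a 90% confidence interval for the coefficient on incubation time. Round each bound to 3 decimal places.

Read off: b = 0.0643, SE = 0.0082 for incubation time.
df = n − k − 1 = 49 − 3 − 1 = 45.
t* = t_{0.05, 45} = 1.679427.
Margin = t* × SE = 1.679427 × 0.0082 = 0.01377.
CI: 0.0643 ± 0.01377 → (0.051, 0.078).

(0.051, 0.078)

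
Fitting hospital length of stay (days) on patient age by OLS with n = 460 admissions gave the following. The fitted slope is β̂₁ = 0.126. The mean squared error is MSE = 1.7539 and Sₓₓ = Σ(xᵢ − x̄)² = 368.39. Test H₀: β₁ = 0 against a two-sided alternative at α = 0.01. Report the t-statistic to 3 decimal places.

SE(β̂₁) = √(MSE/Sₓₓ) = √(1.7539/368.39) = 0.0689999.
t = 0.126 / 0.0689999 = 1.826.
df = n − 2 = 458.
Two-sided p ≈ 0.0685, which is ≥ 0.01, so fail to reject H₀.
The data do not give significant evidence of an association between patient age and hospital length of stay.

t = 1.826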